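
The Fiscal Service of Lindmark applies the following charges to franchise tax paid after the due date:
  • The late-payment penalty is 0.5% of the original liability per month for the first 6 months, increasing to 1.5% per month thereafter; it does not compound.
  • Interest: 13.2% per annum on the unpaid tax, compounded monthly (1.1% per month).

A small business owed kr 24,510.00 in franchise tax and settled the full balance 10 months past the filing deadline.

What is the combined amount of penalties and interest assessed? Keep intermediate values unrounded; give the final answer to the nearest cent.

Penalty, months 1–6: 6 × 0.5% × kr 24,510.00 = kr 735.30
Penalty, months 7–10: 4 × 1.5% × kr 24,510.00 = kr 1,470.60
Interest: kr 24,510.00 × ((1 + 0.011)^10 − 1) = kr 24,510.00 × 0.1156078… = kr 2,833.5480…
Penalties + interest = kr 2,205.9000 + kr 2,833.5480… = kr 5,039.45

kr 5,039.45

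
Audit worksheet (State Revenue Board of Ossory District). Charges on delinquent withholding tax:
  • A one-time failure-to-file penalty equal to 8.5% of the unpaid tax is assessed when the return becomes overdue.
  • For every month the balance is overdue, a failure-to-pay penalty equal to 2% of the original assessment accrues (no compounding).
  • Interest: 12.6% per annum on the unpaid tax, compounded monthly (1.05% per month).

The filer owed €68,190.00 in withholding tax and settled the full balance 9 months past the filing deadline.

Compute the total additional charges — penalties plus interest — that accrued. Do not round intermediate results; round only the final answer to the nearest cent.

€24,791.69

Failure-to-file penalty: 8.5% × €68,190.00 = €5,796.15
Failure-to-pay penalty = 2% × €68,190.00 × 9 mo = €12,274.20
Interest: €68,190.00 × ((1 + 0.0105)^9 − 1) = €68,190.00 × 0.0985678… = €6,721.3375…
Penalties + interest = €18,070.3500 + €6,721.3375… = €24,791.69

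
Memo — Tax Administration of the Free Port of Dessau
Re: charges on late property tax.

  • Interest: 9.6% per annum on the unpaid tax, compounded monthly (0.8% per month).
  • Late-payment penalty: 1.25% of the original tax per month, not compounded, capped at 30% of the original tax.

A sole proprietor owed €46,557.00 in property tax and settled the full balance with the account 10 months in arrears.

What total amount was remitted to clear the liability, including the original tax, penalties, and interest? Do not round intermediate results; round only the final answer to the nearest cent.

€56,238.17

Penalty: 10 × 1.25% × €46,557.00 = €5,819.63… (below the 30% cap of €13,967.10)
Interest: €46,557.00 × ((1 + 0.008)^10 − 1) = €46,557.00 × 0.0829423… = €3,861.5451…
Total = €46,557.00 + €5,819.6250 + €3,861.5451… = €56,238.17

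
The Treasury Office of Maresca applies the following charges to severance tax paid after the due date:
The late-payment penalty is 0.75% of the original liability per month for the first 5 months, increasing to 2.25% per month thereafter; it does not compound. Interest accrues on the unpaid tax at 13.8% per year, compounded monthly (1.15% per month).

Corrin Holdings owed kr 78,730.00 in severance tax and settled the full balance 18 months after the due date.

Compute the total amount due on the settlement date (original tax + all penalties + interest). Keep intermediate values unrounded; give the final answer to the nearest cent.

Penalty, months 1–5: 5 × 0.75% × kr 78,730.00 = kr 2,952.38…
Penalty, months 6–18: 13 × 2.25% × kr 78,730.00 = kr 23,028.53…
Interest: kr 78,730.00 × ((1 + 0.0115)^18 − 1) = kr 78,730.00 × 0.2285306… = kr 17,992.2118…
Total = kr 78,730.00 + kr 25,980.9000 + kr 17,992.2118… = kr 122,703.11

kr 122,703.11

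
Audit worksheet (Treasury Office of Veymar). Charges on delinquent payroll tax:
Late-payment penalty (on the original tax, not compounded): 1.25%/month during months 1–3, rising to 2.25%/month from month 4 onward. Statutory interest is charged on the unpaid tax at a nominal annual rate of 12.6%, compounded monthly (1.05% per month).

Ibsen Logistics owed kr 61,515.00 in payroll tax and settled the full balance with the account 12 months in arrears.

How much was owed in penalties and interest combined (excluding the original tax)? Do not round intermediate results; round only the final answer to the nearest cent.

Penalty, months 1–3: 3 × 1.25% × kr 61,515.00 = kr 2,306.81…
Penalty, months 4–12: 9 × 2.25% × kr 61,515.00 = kr 12,456.79…
Interest: kr 61,515.00 × ((1 + 0.0105)^12 − 1) = kr 61,515.00 × 0.1335373… = kr 8,214.5468…
Penalties + interest = kr 14,763.6000 + kr 8,214.5468… = kr 22,978.15

kr 22,978.15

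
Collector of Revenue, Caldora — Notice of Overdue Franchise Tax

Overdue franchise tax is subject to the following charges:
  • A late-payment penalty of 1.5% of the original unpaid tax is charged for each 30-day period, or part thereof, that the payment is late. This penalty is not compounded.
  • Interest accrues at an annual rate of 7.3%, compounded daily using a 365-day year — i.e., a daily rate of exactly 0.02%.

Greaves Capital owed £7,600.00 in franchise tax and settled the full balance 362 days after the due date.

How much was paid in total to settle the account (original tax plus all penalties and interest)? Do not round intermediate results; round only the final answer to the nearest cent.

£9,652.59

Penalty periods: ⌈362/30⌉ = 13; penalty = 13 × 1.5% × £7,600.00 = £1,482.00
Interest: £7,600.00 × ((1 + 0.0002)^362 − 1) = £7,600.00 × 0.07507751… = £570.5891…
Total = £7,600.00 + £1,482.0000 + £570.5891… = £9,652.59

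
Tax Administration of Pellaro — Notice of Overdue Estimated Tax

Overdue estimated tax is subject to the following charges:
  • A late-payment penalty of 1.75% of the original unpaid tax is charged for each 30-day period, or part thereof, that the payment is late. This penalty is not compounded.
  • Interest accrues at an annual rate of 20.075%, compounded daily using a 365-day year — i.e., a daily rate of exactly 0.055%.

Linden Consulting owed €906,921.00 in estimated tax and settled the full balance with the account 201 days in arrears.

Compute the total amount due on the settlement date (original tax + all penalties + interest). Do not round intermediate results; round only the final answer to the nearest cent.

€1,124,000.02

Penalty periods: ⌈201/30⌉ = 7; penalty = 7 × 1.75% × €906,921.00 = €111,097.82…
Interest: €906,921.00 × ((1 + 0.00055)^201 − 1) = €906,921.00 × 0.11685825… = €105,981.2012…
Total = €906,921.00 + €111,097.8225 + €105,981.2012… = €1,124,000.02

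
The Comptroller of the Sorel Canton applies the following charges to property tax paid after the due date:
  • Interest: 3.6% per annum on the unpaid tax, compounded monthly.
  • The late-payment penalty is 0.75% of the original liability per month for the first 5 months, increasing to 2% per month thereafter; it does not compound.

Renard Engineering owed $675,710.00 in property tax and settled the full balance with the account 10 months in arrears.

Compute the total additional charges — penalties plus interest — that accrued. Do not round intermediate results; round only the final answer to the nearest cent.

Penalty, months 1–5: 5 × 0.75% × $675,710.00 = $25,339.13…
Penalty, months 6–10: 5 × 2% × $675,710.00 = $67,571.00
Interest (3.6%/yr ÷ 12 = 0.3%/month): $675,710.00 × ((1 + 0.003)^10 − 1) = $20,547.1634…
Penalties + interest = $92,910.1250 + $20,547.1634… = $113,457.29

$113,457.29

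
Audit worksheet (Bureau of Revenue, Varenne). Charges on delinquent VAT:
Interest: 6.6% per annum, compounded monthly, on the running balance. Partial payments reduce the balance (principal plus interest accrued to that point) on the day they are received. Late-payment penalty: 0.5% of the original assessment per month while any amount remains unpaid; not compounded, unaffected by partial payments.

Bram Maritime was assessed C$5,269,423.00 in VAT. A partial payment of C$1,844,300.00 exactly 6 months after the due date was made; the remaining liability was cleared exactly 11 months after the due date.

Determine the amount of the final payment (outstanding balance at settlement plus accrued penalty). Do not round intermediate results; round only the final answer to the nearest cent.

Monthly rate = 6.6% ÷ 12 = 0.55%
Balance at month 6: C$5,269,423.0000 × (1 + 0.0055)^6 = C$5,445,722.5662…
After C$1,844,300.00 payment: C$5,445,722.5662… − C$1,844,300.00 = C$3,601,422.5662…
Balance at month 11: C$3,601,422.5662… × (1 + 0.0055)^5 = C$3,701,557.1254…
Penalty: 11 × 0.5% × C$5,269,423.00 = C$289,818.27…
Final settlement = outstanding balance + penalty = C$3,701,557.1254… + C$289,818.27… = C$3,991,375.39

C$3,991,375.39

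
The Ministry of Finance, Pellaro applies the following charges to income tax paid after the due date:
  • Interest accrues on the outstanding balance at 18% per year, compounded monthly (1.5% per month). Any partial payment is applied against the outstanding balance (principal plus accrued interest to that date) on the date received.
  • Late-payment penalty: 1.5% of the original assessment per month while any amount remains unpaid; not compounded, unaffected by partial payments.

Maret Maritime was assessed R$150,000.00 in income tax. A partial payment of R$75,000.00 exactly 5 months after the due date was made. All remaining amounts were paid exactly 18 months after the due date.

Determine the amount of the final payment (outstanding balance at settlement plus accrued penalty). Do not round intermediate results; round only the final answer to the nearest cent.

R$145,584.66

Balance at month 5: R$150,000.0000 × (1 + 0.015)^5 = R$161,592.6006…
After R$75,000.00 payment: R$161,592.6006… − R$75,000.00 = R$86,592.6006…
Balance at month 18: R$86,592.6006… × (1 + 0.015)^13 = R$105,084.6621…
Penalty: 18 × 1.5% × R$150,000.00 = R$40,500.00
Final settlement = outstanding balance + penalty = R$105,084.6621… + R$40,500.00 = R$145,584.66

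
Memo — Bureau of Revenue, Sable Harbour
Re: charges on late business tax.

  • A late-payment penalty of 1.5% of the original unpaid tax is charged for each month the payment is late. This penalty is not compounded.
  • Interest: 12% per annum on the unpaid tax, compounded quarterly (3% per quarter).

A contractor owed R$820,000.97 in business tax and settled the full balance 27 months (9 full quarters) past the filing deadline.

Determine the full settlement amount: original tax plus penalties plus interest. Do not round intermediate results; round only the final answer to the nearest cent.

Late-payment penalty = 1.5% × R$820,000.97 × 27 mo = R$332,100.39…
Interest: R$820,000.97 × ((1 + 0.03)^9 − 1) = R$820,000.97 × 0.3047732… = R$249,914.3064…
Total = R$820,000.97 + R$332,100.3929… + R$249,914.3064… = R$1,402,015.67

R$1,402,015.67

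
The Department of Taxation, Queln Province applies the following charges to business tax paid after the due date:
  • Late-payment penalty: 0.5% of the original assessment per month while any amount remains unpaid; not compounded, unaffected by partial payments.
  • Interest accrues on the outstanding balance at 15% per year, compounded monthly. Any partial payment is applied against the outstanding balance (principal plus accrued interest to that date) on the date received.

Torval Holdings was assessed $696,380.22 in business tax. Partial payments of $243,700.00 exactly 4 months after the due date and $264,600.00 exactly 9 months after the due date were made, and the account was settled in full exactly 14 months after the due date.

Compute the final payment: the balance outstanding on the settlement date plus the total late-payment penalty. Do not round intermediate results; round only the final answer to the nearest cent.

$319,917.03

Monthly rate = 15% ÷ 12 = 1.25%
Balance at month 4: $696,380.2200 × (1 + 0.0125)^4 = $731,857.5449…
After $243,700.00 payment: $731,857.5449… − $243,700.00 = $488,157.5449…
Balance at month 9: $488,157.5449… × (1 + 0.0125)^5 = $519,439.7317…
After $264,600.00 payment: $519,439.7317… − $264,600.00 = $254,839.7317…
Balance at month 14: $254,839.7317… × (1 + 0.0125)^5 = $271,170.4106…
Penalty: 14 × 0.5% × $696,380.22 = $48,746.62…
Final settlement = outstanding balance + penalty = $271,170.4106… + $48,746.62… = $319,917.03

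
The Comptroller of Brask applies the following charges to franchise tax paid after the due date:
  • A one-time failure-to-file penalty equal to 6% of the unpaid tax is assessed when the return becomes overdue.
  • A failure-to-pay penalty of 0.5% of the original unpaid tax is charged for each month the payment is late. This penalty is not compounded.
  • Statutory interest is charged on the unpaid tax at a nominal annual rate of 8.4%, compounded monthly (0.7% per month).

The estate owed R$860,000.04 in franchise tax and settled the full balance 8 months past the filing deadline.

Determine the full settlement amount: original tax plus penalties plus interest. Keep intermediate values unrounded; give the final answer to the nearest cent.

R$995,356.63

Failure-to-file penalty: 6% × R$860,000.04 = R$51,600.00…
Failure-to-pay penalty = 0.5% × R$860,000.04 × 8 mo = R$34,400.00…
Interest: R$860,000.04 × ((1 + 0.007)^8 − 1) = R$860,000.04 × 0.0573914… = R$49,356.5865…
Total = R$860,000.04 + R$86,000.0040 + R$49,356.5865… = R$995,356.63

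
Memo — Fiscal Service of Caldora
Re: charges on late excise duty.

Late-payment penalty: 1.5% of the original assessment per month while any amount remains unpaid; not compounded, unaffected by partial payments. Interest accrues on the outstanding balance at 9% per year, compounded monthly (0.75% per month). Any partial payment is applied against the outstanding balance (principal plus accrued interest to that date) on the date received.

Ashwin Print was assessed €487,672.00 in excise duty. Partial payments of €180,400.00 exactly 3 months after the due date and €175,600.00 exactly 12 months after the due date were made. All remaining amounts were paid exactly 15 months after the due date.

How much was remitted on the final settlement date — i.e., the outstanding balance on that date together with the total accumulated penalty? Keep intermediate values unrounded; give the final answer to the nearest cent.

€278,333.89

Balance at month 3: €487,672.0000 × (1 + 0.0075)^3 = €498,727.1204…
After €180,400.00 payment: €498,727.1204… − €180,400.00 = €318,327.1204…
Balance at month 12: €318,327.1204… × (1 + 0.0075)^9 = €340,470.2220…
After €175,600.00 payment: €340,470.2220… − €175,600.00 = €164,870.2220…
Balance at month 15: €164,870.2220… × (1 + 0.0075)^3 = €168,607.6934…
Penalty: 15 × 1.5% × €487,672.00 = €109,726.20
Final settlement = outstanding balance + penalty = €168,607.6934… + €109,726.20 = €278,333.89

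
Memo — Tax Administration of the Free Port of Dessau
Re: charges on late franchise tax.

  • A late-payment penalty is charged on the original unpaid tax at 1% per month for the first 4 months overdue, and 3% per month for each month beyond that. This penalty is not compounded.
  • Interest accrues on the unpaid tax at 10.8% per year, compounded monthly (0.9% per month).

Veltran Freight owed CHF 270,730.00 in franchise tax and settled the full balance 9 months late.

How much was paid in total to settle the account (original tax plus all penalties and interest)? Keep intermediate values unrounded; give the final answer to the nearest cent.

CHF 344,904.08

Penalty, months 1–4: 4 × 1% × CHF 270,730.00 = CHF 10,829.20
Penalty, months 5–9: 5 × 3% × CHF 270,730.00 = CHF 40,609.50
Interest: CHF 270,730.00 × ((1 + 0.009)^9 − 1) = CHF 270,730.00 × 0.0839781… = CHF 22,735.3829…
Total = CHF 270,730.00 + CHF 51,438.7000 + CHF 22,735.3829… = CHF 344,904.08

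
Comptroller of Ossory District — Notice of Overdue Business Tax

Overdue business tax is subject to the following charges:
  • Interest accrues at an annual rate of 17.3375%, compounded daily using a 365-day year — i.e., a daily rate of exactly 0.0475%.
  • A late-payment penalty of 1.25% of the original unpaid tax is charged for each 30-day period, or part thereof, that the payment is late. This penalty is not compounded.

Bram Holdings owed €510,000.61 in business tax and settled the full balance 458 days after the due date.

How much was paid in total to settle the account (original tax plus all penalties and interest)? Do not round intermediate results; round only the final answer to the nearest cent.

Penalty periods: ⌈458/30⌉ = 16; penalty = 16 × 1.25% × €510,000.61 = €102,000.12…
Interest: €510,000.61 × ((1 + 0.000475)^458 − 1) = €510,000.61 × 0.24296338… = €123,911.4702…
Total = €510,000.61 + €102,000.1220 + €123,911.4702… = €735,912.20

€735,912.20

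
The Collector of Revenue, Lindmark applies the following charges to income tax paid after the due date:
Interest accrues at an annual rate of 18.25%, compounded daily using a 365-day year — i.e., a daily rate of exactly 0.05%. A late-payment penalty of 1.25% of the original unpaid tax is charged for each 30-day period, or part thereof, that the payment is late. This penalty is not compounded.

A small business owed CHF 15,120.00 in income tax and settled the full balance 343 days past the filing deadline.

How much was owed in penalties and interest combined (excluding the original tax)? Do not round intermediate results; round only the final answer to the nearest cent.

Penalty periods: ⌈343/30⌉ = 12; penalty = 12 × 1.25% × CHF 15,120.00 = CHF 2,268.00
Interest: CHF 15,120.00 × ((1 + 0.0005)^343 − 1) = CHF 15,120.00 × 0.18703326… = CHF 2,827.9430…
Penalties + interest = CHF 2,268.0000 + CHF 2,827.9430… = CHF 5,095.94

CHF 5,095.94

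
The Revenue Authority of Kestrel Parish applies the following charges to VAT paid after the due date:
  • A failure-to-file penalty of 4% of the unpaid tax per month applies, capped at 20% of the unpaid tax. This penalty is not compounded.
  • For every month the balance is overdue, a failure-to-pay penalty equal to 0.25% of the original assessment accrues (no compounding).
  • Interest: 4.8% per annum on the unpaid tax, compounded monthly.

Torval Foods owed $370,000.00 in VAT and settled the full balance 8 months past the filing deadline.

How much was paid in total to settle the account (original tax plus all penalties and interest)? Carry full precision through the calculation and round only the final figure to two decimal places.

$463,407.09

Failure-to-file: 8 × 4% × $370,000.00 = $118,400.00, capped at 20% × $370,000.00 = $74,000.00
Failure-to-pay penalty = 0.25% × $370,000.00 × 8 mo = $7,400.00
Interest (4.8%/yr ÷ 12 = 0.4%/month): $370,000.00 × ((1 + 0.004)^8 − 1) = $12,007.0927…
Total = $370,000.00 + $81,400.0000 + $12,007.0927… = $463,407.09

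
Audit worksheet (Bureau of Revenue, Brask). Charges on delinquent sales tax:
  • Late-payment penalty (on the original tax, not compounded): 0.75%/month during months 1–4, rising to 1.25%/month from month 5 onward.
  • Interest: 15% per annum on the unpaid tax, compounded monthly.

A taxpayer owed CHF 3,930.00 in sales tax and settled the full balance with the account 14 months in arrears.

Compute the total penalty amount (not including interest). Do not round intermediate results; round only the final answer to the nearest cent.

CHF 609.15

Penalty, months 1–4: 4 × 0.75% × CHF 3,930.00 = CHF 117.90
Penalty, months 5–14: 10 × 1.25% × CHF 3,930.00 = CHF 491.25
Total penalty = CHF 117.90 + CHF 491.25 = CHF 609.15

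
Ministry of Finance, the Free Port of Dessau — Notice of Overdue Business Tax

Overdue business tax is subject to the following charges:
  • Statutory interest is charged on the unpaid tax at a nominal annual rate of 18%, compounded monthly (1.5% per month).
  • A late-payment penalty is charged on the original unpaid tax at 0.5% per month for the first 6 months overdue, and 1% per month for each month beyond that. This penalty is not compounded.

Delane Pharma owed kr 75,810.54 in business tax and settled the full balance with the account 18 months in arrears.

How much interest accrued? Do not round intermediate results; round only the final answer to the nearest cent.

Interest: kr 75,810.54 × ((1 + 0.015)^18 − 1) = kr 75,810.54 × 0.3073406… = kr 23,299.6596…

kr 23,299.66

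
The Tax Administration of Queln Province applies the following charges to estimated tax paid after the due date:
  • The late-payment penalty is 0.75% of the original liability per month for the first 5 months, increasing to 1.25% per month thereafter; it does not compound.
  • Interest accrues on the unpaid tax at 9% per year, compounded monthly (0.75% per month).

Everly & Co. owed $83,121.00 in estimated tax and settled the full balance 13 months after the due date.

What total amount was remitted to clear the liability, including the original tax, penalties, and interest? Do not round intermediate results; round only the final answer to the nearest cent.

$103,029.35

Penalty, months 1–5: 5 × 0.75% × $83,121.00 = $3,117.04…
Penalty, months 6–13: 8 × 1.25% × $83,121.00 = $8,312.10
Interest: $83,121.00 × ((1 + 0.0075)^13 − 1) = $83,121.00 × 0.1020104… = $8,479.2106…
Total = $83,121.00 + $11,429.1375 + $8,479.2106… = $103,029.35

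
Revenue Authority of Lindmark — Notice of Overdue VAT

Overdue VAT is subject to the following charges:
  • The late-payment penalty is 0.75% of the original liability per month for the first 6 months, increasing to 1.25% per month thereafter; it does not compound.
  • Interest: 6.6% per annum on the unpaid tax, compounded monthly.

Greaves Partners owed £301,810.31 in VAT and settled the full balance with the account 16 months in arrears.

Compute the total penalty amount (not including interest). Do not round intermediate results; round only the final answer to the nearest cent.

Penalty, months 1–6: 6 × 0.75% × £301,810.31 = £13,581.46…
Penalty, months 7–16: 10 × 1.25% × £301,810.31 = £37,726.29…
Total penalty = £13,581.46… + £37,726.29… = £51,307.75

£51,307.75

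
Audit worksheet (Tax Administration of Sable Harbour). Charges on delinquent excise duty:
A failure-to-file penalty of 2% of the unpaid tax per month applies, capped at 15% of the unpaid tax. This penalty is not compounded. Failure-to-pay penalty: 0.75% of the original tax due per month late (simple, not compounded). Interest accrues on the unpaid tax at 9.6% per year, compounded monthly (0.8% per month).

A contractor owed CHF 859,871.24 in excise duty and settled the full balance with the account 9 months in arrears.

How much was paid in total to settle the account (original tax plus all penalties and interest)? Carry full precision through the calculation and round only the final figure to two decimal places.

CHF 1,110,822.54

Failure-to-file: 9 × 2% × CHF 859,871.24 = CHF 154,776.82…, capped at 15% × CHF 859,871.24 = CHF 128,980.69…
Failure-to-pay penalty: 9 × 0.75% × CHF 859,871.24 = CHF 58,041.31…
Interest: CHF 859,871.24 × ((1 + 0.008)^9 − 1) = CHF 859,871.24 × 0.0743475… = CHF 63,929.3013…
Total = CHF 859,871.24 + CHF 187,021.9947 + CHF 63,929.3013… = CHF 1,110,822.54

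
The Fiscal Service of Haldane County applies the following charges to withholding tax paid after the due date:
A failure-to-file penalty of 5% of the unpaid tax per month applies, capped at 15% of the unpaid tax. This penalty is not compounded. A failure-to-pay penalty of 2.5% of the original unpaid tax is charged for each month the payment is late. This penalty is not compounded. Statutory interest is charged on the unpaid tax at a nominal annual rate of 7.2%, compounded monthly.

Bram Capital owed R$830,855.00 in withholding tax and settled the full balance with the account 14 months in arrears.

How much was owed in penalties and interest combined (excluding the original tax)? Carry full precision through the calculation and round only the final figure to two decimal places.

R$488,007.62

Failure-to-file: 14 × 5% × R$830,855.00 = R$581,598.50, capped at 15% × R$830,855.00 = R$124,628.25
Failure-to-pay penalty = 2.5% × R$830,855.00 × 14 mo = R$290,799.25
Interest (7.2%/yr ÷ 12 = 0.6%/month): R$830,855.00 × ((1 + 0.006)^14 − 1) = R$72,580.1170…
Penalties + interest = R$415,427.5000 + R$72,580.1170… = R$488,007.62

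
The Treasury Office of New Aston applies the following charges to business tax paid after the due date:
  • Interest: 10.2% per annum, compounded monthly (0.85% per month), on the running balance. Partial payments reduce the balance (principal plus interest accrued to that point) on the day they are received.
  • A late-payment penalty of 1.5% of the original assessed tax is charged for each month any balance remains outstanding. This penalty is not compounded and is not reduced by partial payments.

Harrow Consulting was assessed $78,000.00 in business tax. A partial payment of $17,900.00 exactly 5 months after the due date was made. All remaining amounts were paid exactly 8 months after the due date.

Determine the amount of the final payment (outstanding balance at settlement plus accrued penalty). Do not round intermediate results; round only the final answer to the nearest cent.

$74,464.16

Balance at month 5: $78,000.0000 × (1 + 0.0085)^5 = $81,371.8361…
After $17,900.00 payment: $81,371.8361… − $17,900.00 = $63,471.8361…
Balance at month 8: $63,471.8361… × (1 + 0.0085)^3 = $65,104.1644…
Penalty: 8 × 1.5% × $78,000.00 = $9,360.00
Final settlement = outstanding balance + penalty = $65,104.1644… + $9,360.00 = $74,464.16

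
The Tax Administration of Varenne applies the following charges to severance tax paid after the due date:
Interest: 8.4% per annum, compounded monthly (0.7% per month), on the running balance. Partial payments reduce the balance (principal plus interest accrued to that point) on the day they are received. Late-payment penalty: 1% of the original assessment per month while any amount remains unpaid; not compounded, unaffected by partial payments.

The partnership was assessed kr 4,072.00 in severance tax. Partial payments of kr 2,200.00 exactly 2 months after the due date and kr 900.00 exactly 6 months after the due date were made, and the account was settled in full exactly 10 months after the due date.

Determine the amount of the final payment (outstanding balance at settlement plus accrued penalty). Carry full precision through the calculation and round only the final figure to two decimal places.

kr 1,521.66

Balance at month 2: kr 4,072.0000 × (1 + 0.007)^2 = kr 4,129.2075…
After kr 2,200.00 payment: kr 4,129.2075… − kr 2,200.00 = kr 1,929.2075…
Balance at month 6: kr 1,929.2075… × (1 + 0.007)^4 = kr 1,983.7952…
After kr 900.00 payment: kr 1,983.7952… − kr 900.00 = kr 1,083.7952…
Balance at month 10: kr 1,083.7952… × (1 + 0.007)^4 = kr 1,114.4616…
Penalty: 10 × 1% × kr 4,072.00 = kr 407.20
Final settlement = outstanding balance + penalty = kr 1,114.4616… + kr 407.20 = kr 1,521.66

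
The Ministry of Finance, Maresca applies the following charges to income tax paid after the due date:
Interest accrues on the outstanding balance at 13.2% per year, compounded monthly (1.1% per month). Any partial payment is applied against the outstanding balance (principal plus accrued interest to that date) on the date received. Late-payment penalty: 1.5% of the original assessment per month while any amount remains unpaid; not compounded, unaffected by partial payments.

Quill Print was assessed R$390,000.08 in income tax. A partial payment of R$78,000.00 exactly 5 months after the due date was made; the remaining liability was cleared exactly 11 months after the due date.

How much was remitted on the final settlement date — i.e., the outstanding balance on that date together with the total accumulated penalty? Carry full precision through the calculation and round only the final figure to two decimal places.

R$420,931.45

Balance at month 5: R$390,000.0800 × (1 + 0.011)^5 = R$411,927.2040…
After R$78,000.00 payment: R$411,927.2040… − R$78,000.00 = R$333,927.2040…
Balance at month 11: R$333,927.2040… × (1 + 0.011)^6 = R$356,581.4402…
Penalty: 11 × 1.5% × R$390,000.08 = R$64,350.01…
Final settlement = outstanding balance + penalty = R$356,581.4402… + R$64,350.01… = R$420,931.45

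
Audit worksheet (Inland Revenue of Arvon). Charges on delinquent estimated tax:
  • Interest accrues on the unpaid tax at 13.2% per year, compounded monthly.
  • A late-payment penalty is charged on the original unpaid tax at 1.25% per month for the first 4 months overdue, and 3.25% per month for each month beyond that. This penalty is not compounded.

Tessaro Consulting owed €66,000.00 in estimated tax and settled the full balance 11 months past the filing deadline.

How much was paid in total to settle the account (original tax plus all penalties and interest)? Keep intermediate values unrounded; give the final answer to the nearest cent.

Penalty, months 1–4: 4 × 1.25% × €66,000.00 = €3,300.00
Penalty, months 5–11: 7 × 3.25% × €66,000.00 = €15,015.00
Interest (13.2%/yr ÷ 12 = 1.1%/month): €66,000.00 × ((1 + 0.011)^11 − 1) = €8,440.0484…
Total = €66,000.00 + €18,315.0000 + €8,440.0484… = €92,755.05

€92,755.05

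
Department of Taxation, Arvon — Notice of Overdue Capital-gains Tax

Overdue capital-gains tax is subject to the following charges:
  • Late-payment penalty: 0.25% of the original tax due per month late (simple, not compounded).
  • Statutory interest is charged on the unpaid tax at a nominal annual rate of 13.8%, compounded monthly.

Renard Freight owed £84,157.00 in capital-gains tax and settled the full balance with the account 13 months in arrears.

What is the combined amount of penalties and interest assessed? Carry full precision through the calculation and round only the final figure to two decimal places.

£16,222.38

Late-payment penalty = 0.25% × £84,157.00 × 13 mo = £2,735.10…
Interest (13.8%/yr ÷ 12 = 1.15%/month): £84,157.00 × ((1 + 0.0115)^13 − 1) = £13,487.2734…
Penalties + interest = £2,735.1025 + £13,487.2734… = £16,222.38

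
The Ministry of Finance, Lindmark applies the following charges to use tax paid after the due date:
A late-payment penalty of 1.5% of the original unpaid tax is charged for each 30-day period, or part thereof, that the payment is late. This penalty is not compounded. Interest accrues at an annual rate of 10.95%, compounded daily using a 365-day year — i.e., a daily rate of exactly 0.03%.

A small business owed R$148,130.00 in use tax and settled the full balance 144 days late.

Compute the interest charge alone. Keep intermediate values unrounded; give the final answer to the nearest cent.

Interest: R$148,130.00 × ((1 + 0.0003)^144 − 1) = R$148,130.00 × 0.04413994… = R$6,538.4491…

R$6,538.45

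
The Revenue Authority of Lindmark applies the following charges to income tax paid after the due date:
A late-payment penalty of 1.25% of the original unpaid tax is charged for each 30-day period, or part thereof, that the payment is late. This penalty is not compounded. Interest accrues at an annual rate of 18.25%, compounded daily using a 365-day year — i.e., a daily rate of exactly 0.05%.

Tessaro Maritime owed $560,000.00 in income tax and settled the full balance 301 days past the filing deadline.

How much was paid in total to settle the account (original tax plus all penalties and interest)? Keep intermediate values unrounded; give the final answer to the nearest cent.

$727,928.09

Penalty periods: ⌈301/30⌉ = 11; penalty = 11 × 1.25% × $560,000.00 = $77,000.00
Interest: $560,000.00 × ((1 + 0.0005)^301 − 1) = $560,000.00 × 0.16237158… = $90,928.0874…
Total = $560,000.00 + $77,000.0000 + $90,928.0874… = $727,928.09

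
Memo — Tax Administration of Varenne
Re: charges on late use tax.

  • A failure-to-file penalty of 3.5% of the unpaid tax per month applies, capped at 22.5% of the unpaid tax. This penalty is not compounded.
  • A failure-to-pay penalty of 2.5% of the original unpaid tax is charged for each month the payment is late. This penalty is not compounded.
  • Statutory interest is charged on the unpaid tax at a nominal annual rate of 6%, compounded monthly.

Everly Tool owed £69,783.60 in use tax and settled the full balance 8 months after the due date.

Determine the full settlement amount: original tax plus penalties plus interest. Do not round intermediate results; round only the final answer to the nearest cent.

Failure-to-file: 8 × 3.5% × £69,783.60 = £19,539.41…, capped at 22.5% × £69,783.60 = £15,701.31
Failure-to-pay penalty: 8 × 2.5% × £69,783.60 = £13,956.72
Interest (6%/yr ÷ 12 = 0.5%/month): £69,783.60 × ((1 + 0.005)^8 − 1) = £2,840.6841…
Total = £69,783.60 + £29,658.0300 + £2,840.6841… = £102,282.31

£102,282.31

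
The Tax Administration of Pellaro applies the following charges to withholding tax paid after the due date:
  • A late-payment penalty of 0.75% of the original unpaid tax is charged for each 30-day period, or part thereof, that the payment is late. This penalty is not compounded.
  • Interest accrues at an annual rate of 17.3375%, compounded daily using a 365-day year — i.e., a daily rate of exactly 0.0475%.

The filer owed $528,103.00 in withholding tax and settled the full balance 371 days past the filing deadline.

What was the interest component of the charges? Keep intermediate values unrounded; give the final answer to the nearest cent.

$101,742.47

Interest: $528,103.00 × ((1 + 0.000475)^371 − 1) = $528,103.00 × 0.19265649… = $101,742.4679…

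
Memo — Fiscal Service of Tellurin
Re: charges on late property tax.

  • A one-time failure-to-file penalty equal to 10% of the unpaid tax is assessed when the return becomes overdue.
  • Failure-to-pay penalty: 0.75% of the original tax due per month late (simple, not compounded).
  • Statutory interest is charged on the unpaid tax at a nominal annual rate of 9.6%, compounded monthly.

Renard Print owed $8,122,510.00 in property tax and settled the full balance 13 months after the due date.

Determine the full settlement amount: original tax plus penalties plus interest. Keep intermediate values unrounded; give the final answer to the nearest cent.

Failure-to-file penalty: 10% × $8,122,510.00 = $812,251.00
Failure-to-pay penalty = 0.75% × $8,122,510.00 × 13 mo = $791,944.73…
Interest (9.6%/yr ÷ 12 = 0.8%/month): $8,122,510.00 × ((1 + 0.008)^13 − 1) = $886,502.1394…
Total = $8,122,510.00 + $1,604,195.7250 + $886,502.1394… = $10,613,207.86

$10,613,207.86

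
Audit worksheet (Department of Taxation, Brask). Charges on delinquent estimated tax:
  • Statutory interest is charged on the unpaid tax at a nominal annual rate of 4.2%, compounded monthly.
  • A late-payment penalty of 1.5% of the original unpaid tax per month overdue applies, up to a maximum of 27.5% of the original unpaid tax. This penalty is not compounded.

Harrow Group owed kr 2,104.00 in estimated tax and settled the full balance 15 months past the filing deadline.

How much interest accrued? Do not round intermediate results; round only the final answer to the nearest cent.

Interest (4.2%/yr ÷ 12 = 0.35%/month): kr 2,104.00 × ((1 + 0.0035)^15 − 1) = kr 113.2077…

kr 113.21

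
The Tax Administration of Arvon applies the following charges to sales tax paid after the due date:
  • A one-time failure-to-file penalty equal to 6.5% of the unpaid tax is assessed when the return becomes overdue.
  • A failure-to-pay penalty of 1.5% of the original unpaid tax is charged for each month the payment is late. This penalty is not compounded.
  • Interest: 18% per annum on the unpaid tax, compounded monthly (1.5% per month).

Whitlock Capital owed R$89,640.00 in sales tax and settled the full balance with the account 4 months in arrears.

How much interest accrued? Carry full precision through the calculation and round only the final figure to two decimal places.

R$5,500.63

Interest: R$89,640.00 × ((1 + 0.015)^4 − 1) = R$89,640.00 × 0.0613636… = R$5,500.6287…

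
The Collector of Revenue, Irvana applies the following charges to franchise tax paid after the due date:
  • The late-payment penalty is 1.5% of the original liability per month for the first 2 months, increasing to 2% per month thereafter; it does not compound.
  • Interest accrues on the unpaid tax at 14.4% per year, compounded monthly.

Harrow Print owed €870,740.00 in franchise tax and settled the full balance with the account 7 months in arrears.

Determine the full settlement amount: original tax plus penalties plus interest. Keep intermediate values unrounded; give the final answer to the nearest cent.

€1,059,764.78

Penalty, months 1–2: 2 × 1.5% × €870,740.00 = €26,122.20
Penalty, months 3–7: 5 × 2% × €870,740.00 = €87,074.00
Interest (14.4%/yr ÷ 12 = 1.2%/month): €870,740.00 × ((1 + 0.012)^7 − 1) = €75,828.5766…
Total = €870,740.00 + €113,196.2000 + €75,828.5766… = €1,059,764.78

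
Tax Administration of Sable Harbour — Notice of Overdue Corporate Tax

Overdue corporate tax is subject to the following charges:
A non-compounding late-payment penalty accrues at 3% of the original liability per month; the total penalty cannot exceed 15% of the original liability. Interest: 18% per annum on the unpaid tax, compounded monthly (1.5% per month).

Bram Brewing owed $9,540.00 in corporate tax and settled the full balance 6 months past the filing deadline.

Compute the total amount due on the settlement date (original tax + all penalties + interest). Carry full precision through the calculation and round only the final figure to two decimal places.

Penalty (uncapped): 6 × 3% × $9,540.00 = $1,717.20; cap = 15% × $9,540.00 = $1,431.00 → penalty = $1,431.00
Interest: $9,540.00 × ((1 + 0.015)^6 − 1) = $9,540.00 × 0.0934433… = $891.4487…
Total = $9,540.00 + $1,431.0000 + $891.4487… = $11,862.45

$11,862.45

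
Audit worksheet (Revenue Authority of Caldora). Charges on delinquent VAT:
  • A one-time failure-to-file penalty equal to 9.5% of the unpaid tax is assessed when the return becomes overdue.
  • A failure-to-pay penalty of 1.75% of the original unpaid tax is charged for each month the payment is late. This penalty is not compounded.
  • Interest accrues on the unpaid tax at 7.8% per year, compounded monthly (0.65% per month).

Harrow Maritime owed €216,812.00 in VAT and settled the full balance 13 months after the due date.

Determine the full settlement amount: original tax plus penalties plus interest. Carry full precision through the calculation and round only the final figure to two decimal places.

Failure-to-file penalty: 9.5% × €216,812.00 = €20,597.14
Failure-to-pay penalty = 1.75% × €216,812.00 × 13 mo = €49,324.73
Interest: €216,812.00 × ((1 + 0.0065)^13 − 1) = €216,812.00 × 0.0878753… = €19,052.4269…
Total = €216,812.00 + €69,921.8700 + €19,052.4269… = €305,786.30

€305,786.30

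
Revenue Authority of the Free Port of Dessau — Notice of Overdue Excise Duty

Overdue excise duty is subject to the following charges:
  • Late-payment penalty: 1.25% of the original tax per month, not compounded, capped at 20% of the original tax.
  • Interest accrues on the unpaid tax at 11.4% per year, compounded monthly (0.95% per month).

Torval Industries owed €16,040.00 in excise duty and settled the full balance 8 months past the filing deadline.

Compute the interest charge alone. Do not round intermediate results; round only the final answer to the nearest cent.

€1,260.35

Interest: €16,040.00 × ((1 + 0.0095)^8 − 1) = €16,040.00 × 0.0785756… = €1,260.3524…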